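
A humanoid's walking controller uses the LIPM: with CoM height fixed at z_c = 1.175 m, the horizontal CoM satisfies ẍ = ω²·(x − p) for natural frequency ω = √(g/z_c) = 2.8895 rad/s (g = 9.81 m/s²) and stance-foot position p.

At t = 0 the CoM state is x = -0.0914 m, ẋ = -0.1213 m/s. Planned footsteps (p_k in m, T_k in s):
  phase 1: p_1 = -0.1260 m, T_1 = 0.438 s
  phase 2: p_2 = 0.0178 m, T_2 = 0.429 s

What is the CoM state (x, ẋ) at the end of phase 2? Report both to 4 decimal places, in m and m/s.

x = -0.2934, ẋ = -0.7971

phase 1: p=-0.1260, T=0.438, ωT=1.265601, cosh=1.913646, sinh=1.631577; start (x,ẋ)=(-0.091400, -0.121300) → end (x,ẋ)=(-0.128281, -0.069006)
phase 2: p=0.0178, T=0.429, ωT=1.239595, cosh=1.871859, sinh=1.582357; start (x,ẋ)=(-0.128281, -0.069006) → end (x,ẋ)=(-0.293432, -0.797082)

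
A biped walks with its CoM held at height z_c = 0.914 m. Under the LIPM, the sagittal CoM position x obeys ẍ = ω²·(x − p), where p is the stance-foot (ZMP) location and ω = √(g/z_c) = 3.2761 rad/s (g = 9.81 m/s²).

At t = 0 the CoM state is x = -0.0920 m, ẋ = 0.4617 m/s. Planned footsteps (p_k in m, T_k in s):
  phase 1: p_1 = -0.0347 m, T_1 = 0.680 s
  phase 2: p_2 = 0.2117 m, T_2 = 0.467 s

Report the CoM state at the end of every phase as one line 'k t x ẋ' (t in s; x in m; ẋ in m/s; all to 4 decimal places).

phase 1: p=-0.0347, T=0.680, ωT=2.227748, cosh=4.693359, sinh=4.585588; start (x,ẋ)=(-0.092000, 0.461700) → end (x,ẋ)=(0.342616, 1.306115)
phase 2: p=0.2117, T=0.467, ωT=1.529939, cosh=2.417221, sinh=2.200672; start (x,ẋ)=(0.342616, 1.306115) → end (x,ẋ)=(1.405517, 4.101026)

1 0.6800 0.3426 1.3061
2 1.1470 1.4055 4.1010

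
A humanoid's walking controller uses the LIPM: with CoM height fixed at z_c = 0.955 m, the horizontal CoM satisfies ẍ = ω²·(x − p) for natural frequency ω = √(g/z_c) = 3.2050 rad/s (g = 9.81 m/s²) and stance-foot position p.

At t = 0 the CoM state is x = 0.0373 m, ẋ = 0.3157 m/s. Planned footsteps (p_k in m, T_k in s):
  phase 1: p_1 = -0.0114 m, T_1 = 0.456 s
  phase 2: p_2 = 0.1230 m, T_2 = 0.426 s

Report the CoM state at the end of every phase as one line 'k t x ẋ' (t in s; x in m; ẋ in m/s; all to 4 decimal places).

phase 1: p=-0.0114, T=0.456, ωT=1.461480, cosh=2.272115, sinh=2.040222; start (x,ẋ)=(0.037300, 0.315700) → end (x,ẋ)=(0.300219, 1.035752)
phase 2: p=0.1230, T=0.426, ωT=1.365330, cosh=2.086156, sinh=1.830860; start (x,ẋ)=(0.300219, 1.035752) → end (x,ẋ)=(1.084380, 3.200642)

1 0.4560 0.3002 1.0358
2 0.8820 1.0844 3.2006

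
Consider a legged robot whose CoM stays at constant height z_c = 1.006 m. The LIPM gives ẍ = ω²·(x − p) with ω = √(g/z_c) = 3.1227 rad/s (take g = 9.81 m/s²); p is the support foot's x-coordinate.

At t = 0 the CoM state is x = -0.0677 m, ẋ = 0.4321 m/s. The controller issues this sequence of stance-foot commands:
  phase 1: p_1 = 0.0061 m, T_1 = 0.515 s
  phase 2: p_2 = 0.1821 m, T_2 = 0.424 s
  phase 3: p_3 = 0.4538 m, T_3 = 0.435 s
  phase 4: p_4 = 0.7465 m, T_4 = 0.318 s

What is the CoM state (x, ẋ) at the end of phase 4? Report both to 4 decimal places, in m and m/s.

phase 1: p=0.0061, T=0.515, ωT=1.608191, cosh=2.597008, sinh=2.396759; start (x,ẋ)=(-0.067700, 0.432100) → end (x,ẋ)=(0.146089, 0.569822)
phase 2: p=0.1821, T=0.424, ωT=1.324025, cosh=2.012290, sinh=1.746228; start (x,ẋ)=(0.146089, 0.569822) → end (x,ẋ)=(0.428283, 0.950283)
phase 3: p=0.4538, T=0.435, ωT=1.358375, cosh=2.073472, sinh=1.816393; start (x,ẋ)=(0.428283, 0.950283) → end (x,ẋ)=(0.953647, 1.825653)
phase 4: p=0.7465, T=0.318, ωT=0.993019, cosh=1.534914, sinh=1.164457; start (x,ẋ)=(0.953647, 1.825653) → end (x,ẋ)=(1.745240, 3.555457)

x = 1.7452, ẋ = 3.5555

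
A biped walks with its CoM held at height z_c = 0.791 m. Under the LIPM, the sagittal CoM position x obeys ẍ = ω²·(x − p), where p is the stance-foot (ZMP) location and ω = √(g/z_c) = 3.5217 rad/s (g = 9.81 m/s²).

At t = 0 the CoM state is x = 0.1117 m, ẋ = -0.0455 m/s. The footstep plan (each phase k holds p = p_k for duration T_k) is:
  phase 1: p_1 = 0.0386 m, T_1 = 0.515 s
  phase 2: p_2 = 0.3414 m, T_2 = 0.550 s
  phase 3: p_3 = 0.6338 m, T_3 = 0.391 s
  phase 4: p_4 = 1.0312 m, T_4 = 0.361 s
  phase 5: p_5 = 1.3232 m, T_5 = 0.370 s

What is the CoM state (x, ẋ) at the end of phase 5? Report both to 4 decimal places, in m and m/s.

x = 2.4738, ẋ = 4.4607

phase 1: p=0.0386, T=0.515, ωT=1.813675, cosh=3.148001, sinh=2.984947; start (x,ẋ)=(0.111700, -0.045500) → end (x,ẋ)=(0.230154, 0.625200)
phase 2: p=0.3414, T=0.550, ωT=1.936935, cosh=3.540800, sinh=3.396655; start (x,ẋ)=(0.230154, 0.625200) → end (x,ẋ)=(0.550500, 0.882978)
phase 3: p=0.6338, T=0.391, ωT=1.376985, cosh=2.107636, sinh=1.855298; start (x,ẋ)=(0.550500, 0.882978) → end (x,ẋ)=(0.923402, 1.316727)
phase 4: p=1.0312, T=0.361, ωT=1.271334, cosh=1.923031, sinh=1.642574; start (x,ẋ)=(0.923402, 1.316727) → end (x,ẋ)=(1.438043, 1.908535)
phase 5: p=1.3232, T=0.370, ωT=1.303029, cosh=1.976068, sinh=1.704360; start (x,ẋ)=(1.438043, 1.908535) → end (x,ẋ)=(2.473791, 4.460710)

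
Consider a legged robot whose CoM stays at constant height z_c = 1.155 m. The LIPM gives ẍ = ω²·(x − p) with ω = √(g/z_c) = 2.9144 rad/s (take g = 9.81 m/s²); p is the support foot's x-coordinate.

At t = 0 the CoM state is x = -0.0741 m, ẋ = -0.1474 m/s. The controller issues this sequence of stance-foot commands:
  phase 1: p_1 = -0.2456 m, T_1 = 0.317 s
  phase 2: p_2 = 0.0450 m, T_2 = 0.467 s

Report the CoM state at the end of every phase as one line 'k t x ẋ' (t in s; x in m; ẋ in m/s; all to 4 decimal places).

1 0.3170 -0.0492 0.3154
2 0.7840 0.0464 0.1552

phase 1: p=-0.2456, T=0.317, ωT=0.923865, cosh=1.457994, sinh=1.061013; start (x,ẋ)=(-0.074100, -0.147400) → end (x,ẋ)=(-0.049216, 0.315407)
phase 2: p=0.0450, T=0.467, ωT=1.361025, cosh=2.078293, sinh=1.821895; start (x,ẋ)=(-0.049216, 0.315407) → end (x,ẋ)=(0.046363, 0.155244)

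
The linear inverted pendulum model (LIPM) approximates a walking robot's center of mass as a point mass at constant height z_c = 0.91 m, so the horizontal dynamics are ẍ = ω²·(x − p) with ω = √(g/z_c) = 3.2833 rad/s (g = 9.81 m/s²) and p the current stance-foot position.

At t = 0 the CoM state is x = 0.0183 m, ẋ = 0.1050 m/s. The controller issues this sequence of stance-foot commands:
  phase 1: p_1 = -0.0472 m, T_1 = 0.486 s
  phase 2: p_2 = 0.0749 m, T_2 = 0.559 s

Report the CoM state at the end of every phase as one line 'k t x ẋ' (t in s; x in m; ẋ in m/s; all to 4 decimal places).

phase 1: p=-0.0472, T=0.486, ωT=1.595684, cosh=2.567235, sinh=2.364465; start (x,ẋ)=(0.018300, 0.105000) → end (x,ẋ)=(0.196570, 0.778052)
phase 2: p=0.0749, T=0.559, ωT=1.835365, cosh=3.213487, sinh=3.053932; start (x,ẋ)=(0.196570, 0.778052) → end (x,ẋ)=(1.189582, 3.720239)

1 0.4860 0.1966 0.7781
2 1.0450 1.1896 3.7202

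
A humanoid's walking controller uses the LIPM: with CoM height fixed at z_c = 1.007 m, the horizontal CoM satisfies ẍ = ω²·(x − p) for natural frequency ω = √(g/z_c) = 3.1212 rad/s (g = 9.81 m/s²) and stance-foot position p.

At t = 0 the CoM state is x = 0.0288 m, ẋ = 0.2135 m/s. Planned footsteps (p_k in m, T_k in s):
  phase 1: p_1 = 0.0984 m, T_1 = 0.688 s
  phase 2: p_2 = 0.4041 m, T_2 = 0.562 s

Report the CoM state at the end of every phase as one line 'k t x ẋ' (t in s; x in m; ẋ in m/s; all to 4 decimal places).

phase 1: p=0.0984, T=0.688, ωT=2.147386, cosh=4.339616, sinh=4.222827; start (x,ẋ)=(0.028800, 0.213500) → end (x,ẋ)=(0.085218, 0.009160)
phase 2: p=0.4041, T=0.562, ωT=1.754114, cosh=2.975694, sinh=2.802634; start (x,ẋ)=(0.085218, 0.009160) → end (x,ẋ)=(-0.536572, -2.762193)

1 0.6880 0.0852 0.0092
2 1.2500 -0.5366 -2.7622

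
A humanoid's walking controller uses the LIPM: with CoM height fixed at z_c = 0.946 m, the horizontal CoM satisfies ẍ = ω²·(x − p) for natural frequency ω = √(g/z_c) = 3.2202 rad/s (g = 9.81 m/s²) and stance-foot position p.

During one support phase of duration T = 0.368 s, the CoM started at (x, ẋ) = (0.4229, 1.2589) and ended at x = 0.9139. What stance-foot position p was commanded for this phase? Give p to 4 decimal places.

p = 0.5353

ωT = 3.2202·0.368 = 1.185034; cosh(ωT) = 1.788266, sinh(ωT) = 1.482530
x(T) = p + (x₀−p)·cosh(ωT) + (ẋ₀/ω)·sinh(ωT) ⇒ p·(1 − cosh) = x(T) − x₀·cosh − (ẋ₀/ω)·sinh
numerator   = 0.9139 − (0.4229)·1.788266 − (1.2589/3.2202)·1.482530 = -0.421936
denominator = 1 − 1.788266 = -0.788266
p = -0.421936 / -0.788266 = 0.5353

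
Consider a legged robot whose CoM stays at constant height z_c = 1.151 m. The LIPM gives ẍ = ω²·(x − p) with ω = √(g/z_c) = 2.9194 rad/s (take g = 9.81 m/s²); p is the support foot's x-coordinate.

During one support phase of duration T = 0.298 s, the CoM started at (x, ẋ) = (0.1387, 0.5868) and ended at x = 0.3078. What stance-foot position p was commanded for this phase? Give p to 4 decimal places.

p = 0.2099

ωT = 2.9194·0.298 = 0.869981; cosh(ωT) = 1.402913, sinh(ωT) = 0.983953
x(T) = p + (x₀−p)·cosh(ωT) + (ẋ₀/ω)·sinh(ωT) ⇒ p·(1 − cosh) = x(T) − x₀·cosh − (ẋ₀/ω)·sinh
numerator   = 0.3078 − (0.1387)·1.402913 − (0.5868/2.9194)·0.983953 = -0.084559
denominator = 1 − 1.402913 = -0.402913
p = -0.084559 / -0.402913 = 0.2099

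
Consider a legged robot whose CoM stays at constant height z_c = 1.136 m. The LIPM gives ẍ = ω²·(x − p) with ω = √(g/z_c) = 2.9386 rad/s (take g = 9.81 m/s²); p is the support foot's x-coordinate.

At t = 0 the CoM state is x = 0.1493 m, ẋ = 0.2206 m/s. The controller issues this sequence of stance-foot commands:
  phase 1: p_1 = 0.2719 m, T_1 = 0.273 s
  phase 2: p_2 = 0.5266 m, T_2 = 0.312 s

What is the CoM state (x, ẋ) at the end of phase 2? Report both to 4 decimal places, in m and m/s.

phase 1: p=0.2719, T=0.273, ωT=0.802238, cosh=1.339426, sinh=0.891101; start (x,ẋ)=(0.149300, 0.220600) → end (x,ẋ)=(0.174581, -0.025562)
phase 2: p=0.5266, T=0.312, ωT=0.916843, cosh=1.450580, sinh=1.050801; start (x,ẋ)=(0.174581, -0.025562) → end (x,ẋ)=(0.006828, -1.124073)

x = 0.0068, ẋ = -1.1241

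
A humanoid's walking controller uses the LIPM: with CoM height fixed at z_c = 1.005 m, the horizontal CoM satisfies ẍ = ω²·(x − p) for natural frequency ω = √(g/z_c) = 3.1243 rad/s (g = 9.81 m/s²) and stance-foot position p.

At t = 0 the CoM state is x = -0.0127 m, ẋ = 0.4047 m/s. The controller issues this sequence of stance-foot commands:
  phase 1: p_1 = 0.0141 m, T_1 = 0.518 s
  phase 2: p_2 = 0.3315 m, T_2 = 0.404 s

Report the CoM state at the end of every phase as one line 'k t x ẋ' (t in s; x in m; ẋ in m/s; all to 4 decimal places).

1 0.5180 0.2577 0.8580
2 0.9220 0.6371 1.2628

phase 1: p=0.0141, T=0.518, ωT=1.618387, cosh=2.621583, sinh=2.423365; start (x,ẋ)=(-0.012700, 0.404700) → end (x,ẋ)=(0.257747, 0.858043)
phase 2: p=0.3315, T=0.404, ωT=1.262217, cosh=1.908136, sinh=1.625110; start (x,ẋ)=(0.257747, 0.858043) → end (x,ẋ)=(0.637083, 1.262797)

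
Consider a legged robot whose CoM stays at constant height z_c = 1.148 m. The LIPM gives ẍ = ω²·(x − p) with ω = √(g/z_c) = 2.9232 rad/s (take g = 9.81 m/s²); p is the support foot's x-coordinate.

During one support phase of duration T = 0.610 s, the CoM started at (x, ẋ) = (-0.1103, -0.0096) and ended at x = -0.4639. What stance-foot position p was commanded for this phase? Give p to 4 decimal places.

ωT = 2.9232·0.610 = 1.783152; cosh(ωT) = 3.058342, sinh(ωT) = 2.890235
x(T) = p + (x₀−p)·cosh(ωT) + (ẋ₀/ω)·sinh(ωT) ⇒ p·(1 − cosh) = x(T) − x₀·cosh − (ẋ₀/ω)·sinh
numerator   = -0.4639 − (-0.1103)·3.058342 − (-0.0096/2.9232)·2.890235 = -0.117073
denominator = 1 − 3.058342 = -2.058342
p = -0.117073 / -2.058342 = 0.0569

p = 0.0569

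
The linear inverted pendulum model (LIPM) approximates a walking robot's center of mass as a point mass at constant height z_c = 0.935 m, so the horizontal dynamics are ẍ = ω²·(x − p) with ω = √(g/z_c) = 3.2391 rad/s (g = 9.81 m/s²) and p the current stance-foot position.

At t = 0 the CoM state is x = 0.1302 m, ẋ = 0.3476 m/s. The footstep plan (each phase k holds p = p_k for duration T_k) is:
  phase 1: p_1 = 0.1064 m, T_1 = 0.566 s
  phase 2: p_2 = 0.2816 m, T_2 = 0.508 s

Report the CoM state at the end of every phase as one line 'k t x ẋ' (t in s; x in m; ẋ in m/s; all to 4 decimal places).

phase 1: p=0.1064, T=0.566, ωT=1.833331, cosh=3.207282, sinh=3.047402; start (x,ẋ)=(0.130200, 0.347600) → end (x,ẋ)=(0.509761, 1.349777)
phase 2: p=0.2816, T=0.508, ωT=1.645463, cosh=2.688166, sinh=2.495242; start (x,ẋ)=(0.509761, 1.349777) → end (x,ẋ)=(1.934737, 5.472503)

1 0.5660 0.5098 1.3498
2 1.0740 1.9347 5.4725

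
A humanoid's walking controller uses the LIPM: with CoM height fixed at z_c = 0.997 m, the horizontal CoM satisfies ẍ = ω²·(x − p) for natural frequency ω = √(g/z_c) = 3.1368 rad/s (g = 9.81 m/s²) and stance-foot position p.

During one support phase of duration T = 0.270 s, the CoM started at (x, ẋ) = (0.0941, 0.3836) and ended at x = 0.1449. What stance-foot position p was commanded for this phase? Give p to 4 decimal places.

ωT = 3.1368·0.270 = 0.846936; cosh(ωT) = 1.380608, sinh(ωT) = 0.951881
x(T) = p + (x₀−p)·cosh(ωT) + (ẋ₀/ω)·sinh(ωT) ⇒ p·(1 − cosh) = x(T) − x₀·cosh − (ẋ₀/ω)·sinh
numerator   = 0.1449 − (0.0941)·1.380608 − (0.3836/3.1368)·0.951881 = -0.101421
denominator = 1 − 1.380608 = -0.380608
p = -0.101421 / -0.380608 = 0.2665

p = 0.2665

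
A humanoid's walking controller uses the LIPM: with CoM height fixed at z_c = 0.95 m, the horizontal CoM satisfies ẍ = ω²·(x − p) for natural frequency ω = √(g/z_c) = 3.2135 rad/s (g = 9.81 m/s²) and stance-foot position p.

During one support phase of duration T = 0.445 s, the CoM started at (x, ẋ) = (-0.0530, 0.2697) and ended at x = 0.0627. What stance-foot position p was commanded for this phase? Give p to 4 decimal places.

ωT = 3.2135·0.445 = 1.430007; cosh(ωT) = 2.209019, sinh(ωT) = 1.969712
x(T) = p + (x₀−p)·cosh(ωT) + (ẋ₀/ω)·sinh(ωT) ⇒ p·(1 − cosh) = x(T) − x₀·cosh − (ẋ₀/ω)·sinh
numerator   = 0.0627 − (-0.0530)·2.209019 − (0.2697/3.2135)·1.969712 = 0.014466
denominator = 1 − 2.209019 = -1.209019
p = 0.014466 / -1.209019 = -0.0120

p = -0.0120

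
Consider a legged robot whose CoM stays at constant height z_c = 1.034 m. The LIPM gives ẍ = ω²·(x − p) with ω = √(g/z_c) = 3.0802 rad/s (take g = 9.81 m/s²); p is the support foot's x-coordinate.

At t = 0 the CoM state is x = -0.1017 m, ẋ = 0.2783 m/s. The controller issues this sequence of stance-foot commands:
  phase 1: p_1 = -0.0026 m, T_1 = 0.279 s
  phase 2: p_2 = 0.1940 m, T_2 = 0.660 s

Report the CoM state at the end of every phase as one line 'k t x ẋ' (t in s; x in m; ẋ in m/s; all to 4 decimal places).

phase 1: p=-0.0026, T=0.279, ωT=0.859376, cosh=1.392556, sinh=0.969130; start (x,ẋ)=(-0.101700, 0.278300) → end (x,ẋ)=(-0.053040, 0.091724)
phase 2: p=0.1940, T=0.660, ωT=2.032932, cosh=3.883697, sinh=3.752746; start (x,ẋ)=(-0.053040, 0.091724) → end (x,ẋ)=(-0.653678, -2.499363)

1 0.2790 -0.0530 0.0917
2 0.9390 -0.6537 -2.4994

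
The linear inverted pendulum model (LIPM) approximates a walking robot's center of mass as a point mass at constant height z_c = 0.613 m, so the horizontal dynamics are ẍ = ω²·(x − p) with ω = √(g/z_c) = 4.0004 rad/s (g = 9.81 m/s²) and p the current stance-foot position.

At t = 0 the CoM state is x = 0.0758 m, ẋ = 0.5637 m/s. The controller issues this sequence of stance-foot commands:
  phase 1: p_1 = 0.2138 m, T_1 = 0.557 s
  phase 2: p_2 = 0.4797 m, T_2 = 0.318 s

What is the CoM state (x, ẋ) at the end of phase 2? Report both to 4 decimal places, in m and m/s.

phase 1: p=0.2138, T=0.557, ωT=2.228223, cosh=4.695536, sinh=4.587817; start (x,ẋ)=(0.075800, 0.563700) → end (x,ẋ)=(0.212289, 0.114146)
phase 2: p=0.4797, T=0.318, ωT=1.272127, cosh=1.924335, sinh=1.644100; start (x,ẋ)=(0.212289, 0.114146) → end (x,ẋ)=(0.012024, -1.539120)

x = 0.0120, ẋ = -1.5391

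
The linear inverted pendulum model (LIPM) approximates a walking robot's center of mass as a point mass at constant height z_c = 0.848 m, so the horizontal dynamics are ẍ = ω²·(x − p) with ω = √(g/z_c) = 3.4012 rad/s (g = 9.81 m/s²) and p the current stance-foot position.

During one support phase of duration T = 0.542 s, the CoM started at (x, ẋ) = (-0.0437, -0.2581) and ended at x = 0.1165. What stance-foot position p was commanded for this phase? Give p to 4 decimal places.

ωT = 3.4012·0.542 = 1.843450; cosh(ωT) = 3.238286, sinh(ωT) = 3.080015
x(T) = p + (x₀−p)·cosh(ωT) + (ẋ₀/ω)·sinh(ωT) ⇒ p·(1 − cosh) = x(T) − x₀·cosh − (ẋ₀/ω)·sinh
numerator   = 0.1165 − (-0.0437)·3.238286 − (-0.2581/3.4012)·3.080015 = 0.491740
denominator = 1 − 3.238286 = -2.238286
p = 0.491740 / -2.238286 = -0.2197

p = -0.2197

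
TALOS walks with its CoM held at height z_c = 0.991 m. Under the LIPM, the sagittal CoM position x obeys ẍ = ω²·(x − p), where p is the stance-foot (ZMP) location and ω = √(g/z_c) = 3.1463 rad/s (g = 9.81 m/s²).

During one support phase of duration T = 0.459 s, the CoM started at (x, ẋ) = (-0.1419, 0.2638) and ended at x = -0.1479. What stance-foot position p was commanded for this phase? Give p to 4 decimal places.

ωT = 3.1463·0.459 = 1.444152; cosh(ωT) = 2.237101, sinh(ωT) = 2.001155
x(T) = p + (x₀−p)·cosh(ωT) + (ẋ₀/ω)·sinh(ωT) ⇒ p·(1 − cosh) = x(T) − x₀·cosh − (ẋ₀/ω)·sinh
numerator   = -0.1479 − (-0.1419)·2.237101 − (0.2638/3.1463)·2.001155 = 0.001759
denominator = 1 − 2.237101 = -1.237101
p = 0.001759 / -1.237101 = -0.0014

p = -0.0014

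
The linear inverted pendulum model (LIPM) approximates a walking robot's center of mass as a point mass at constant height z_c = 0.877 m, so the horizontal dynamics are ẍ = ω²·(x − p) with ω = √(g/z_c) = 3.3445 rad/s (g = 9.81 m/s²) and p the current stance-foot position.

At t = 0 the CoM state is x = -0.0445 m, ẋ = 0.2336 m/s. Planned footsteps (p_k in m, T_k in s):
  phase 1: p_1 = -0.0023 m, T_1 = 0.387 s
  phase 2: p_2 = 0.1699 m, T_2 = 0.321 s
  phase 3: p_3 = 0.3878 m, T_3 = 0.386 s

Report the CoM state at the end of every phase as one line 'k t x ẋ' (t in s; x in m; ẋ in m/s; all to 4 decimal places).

1 0.3870 0.0328 0.2200
2 0.7080 0.0309 -0.2330
3 1.0940 -0.4273 -2.4621

phase 1: p=-0.0023, T=0.387, ωT=1.294322, cosh=1.961302, sinh=1.687218; start (x,ẋ)=(-0.044500, 0.233600) → end (x,ẋ)=(0.032779, 0.220030)
phase 2: p=0.1699, T=0.321, ωT=1.073584, cosh=1.633815, sinh=1.292034; start (x,ẋ)=(0.032779, 0.220030) → end (x,ẋ)=(0.030870, -0.233042)
phase 3: p=0.3878, T=0.386, ωT=1.290977, cosh=1.955670, sinh=1.680668; start (x,ẋ)=(0.030870, -0.233042) → end (x,ẋ)=(-0.427345, -2.462056)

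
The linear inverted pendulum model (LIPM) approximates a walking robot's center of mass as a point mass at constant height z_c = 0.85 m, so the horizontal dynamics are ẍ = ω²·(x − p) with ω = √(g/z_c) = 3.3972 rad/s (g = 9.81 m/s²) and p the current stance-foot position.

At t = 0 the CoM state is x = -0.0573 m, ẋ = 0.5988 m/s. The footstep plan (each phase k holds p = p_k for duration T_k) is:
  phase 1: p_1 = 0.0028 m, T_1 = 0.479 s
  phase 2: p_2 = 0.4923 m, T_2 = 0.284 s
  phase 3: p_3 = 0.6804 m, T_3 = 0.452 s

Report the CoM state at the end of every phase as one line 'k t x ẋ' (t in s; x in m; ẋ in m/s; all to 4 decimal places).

1 0.4790 0.2752 1.0832
2 0.7630 0.5237 0.8005
3 1.2150 0.8214 0.7662

phase 1: p=0.0028, T=0.479, ωT=1.627259, cosh=2.643185, sinh=2.446718; start (x,ẋ)=(-0.057300, 0.598800) → end (x,ẋ)=(0.275210, 1.083189)
phase 2: p=0.4923, T=0.284, ωT=0.964805, cosh=1.502666, sinh=1.121609; start (x,ẋ)=(0.275210, 1.083189) → end (x,ẋ)=(0.523708, 0.800487)
phase 3: p=0.6804, T=0.452, ωT=1.535534, cosh=2.429574, sinh=2.214233; start (x,ẋ)=(0.523708, 0.800487) → end (x,ẋ)=(0.821448, 0.766175)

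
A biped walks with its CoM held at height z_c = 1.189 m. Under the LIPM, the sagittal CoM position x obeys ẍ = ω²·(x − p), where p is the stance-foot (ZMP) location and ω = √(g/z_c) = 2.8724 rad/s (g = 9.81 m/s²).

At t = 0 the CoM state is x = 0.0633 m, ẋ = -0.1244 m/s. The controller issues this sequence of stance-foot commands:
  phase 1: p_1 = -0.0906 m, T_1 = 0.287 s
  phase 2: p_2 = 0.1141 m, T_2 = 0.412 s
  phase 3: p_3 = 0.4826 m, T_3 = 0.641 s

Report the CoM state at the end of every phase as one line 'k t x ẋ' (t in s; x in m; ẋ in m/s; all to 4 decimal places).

1 0.2870 0.0787 0.2380
2 0.6990 0.1736 0.2748
3 1.3400 -0.2221 -1.8398

phase 1: p=-0.0906, T=0.287, ωT=0.824379, cosh=1.359486, sinh=0.920978; start (x,ẋ)=(0.063300, -0.124400) → end (x,ẋ)=(0.078738, 0.238010)
phase 2: p=0.1141, T=0.412, ωT=1.183429, cosh=1.785889, sinh=1.479663; start (x,ẋ)=(0.078738, 0.238010) → end (x,ẋ)=(0.173554, 0.274766)
phase 3: p=0.4826, T=0.641, ωT=1.841208, cosh=3.231389, sinh=3.072763; start (x,ẋ)=(0.173554, 0.274766) → end (x,ẋ)=(-0.222114, -1.839824)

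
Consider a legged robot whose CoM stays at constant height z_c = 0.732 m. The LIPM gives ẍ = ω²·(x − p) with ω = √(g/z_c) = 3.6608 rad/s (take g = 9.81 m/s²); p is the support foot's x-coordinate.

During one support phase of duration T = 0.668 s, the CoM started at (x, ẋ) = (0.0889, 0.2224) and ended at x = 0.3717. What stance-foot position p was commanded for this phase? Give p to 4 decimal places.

p = 0.1024

ωT = 3.6608·0.668 = 2.445414; cosh(ωT) = 5.811010, sinh(ωT) = 5.724319
x(T) = p + (x₀−p)·cosh(ωT) + (ẋ₀/ω)·sinh(ωT) ⇒ p·(1 − cosh) = x(T) − x₀·cosh − (ẋ₀/ω)·sinh
numerator   = 0.3717 − (0.0889)·5.811010 − (0.2224/3.6608)·5.724319 = -0.492661
denominator = 1 − 5.811010 = -4.811010
p = -0.492661 / -4.811010 = 0.1024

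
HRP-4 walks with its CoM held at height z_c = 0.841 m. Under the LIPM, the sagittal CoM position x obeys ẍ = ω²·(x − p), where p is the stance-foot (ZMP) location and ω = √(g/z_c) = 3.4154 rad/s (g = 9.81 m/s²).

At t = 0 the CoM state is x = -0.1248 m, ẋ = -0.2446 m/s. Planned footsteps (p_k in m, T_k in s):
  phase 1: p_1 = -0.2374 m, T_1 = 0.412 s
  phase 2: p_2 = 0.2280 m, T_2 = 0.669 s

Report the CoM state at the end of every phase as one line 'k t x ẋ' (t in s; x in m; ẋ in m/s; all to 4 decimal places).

phase 1: p=-0.2374, T=0.412, ωT=1.407145, cosh=2.164559, sinh=1.919718; start (x,ẋ)=(-0.124800, -0.244600) → end (x,ẋ)=(-0.131155, 0.208822)
phase 2: p=0.2280, T=0.669, ωT=2.284903, cosh=4.963257, sinh=4.861473; start (x,ẋ)=(-0.131155, 0.208822) → end (x,ẋ)=(-1.257339, -4.926919)

1 0.4120 -0.1312 0.2088
2 1.0810 -1.2573 -4.9269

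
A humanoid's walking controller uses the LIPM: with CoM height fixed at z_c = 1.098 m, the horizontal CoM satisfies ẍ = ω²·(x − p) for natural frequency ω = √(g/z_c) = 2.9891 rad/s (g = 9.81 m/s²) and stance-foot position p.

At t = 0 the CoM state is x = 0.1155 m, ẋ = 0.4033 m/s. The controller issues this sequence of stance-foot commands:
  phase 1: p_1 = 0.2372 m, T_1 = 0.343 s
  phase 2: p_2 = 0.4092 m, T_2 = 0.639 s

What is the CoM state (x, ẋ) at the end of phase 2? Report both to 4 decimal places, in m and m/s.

phase 1: p=0.2372, T=0.343, ωT=1.025261, cosh=1.573263, sinh=1.214561; start (x,ẋ)=(0.115500, 0.403300) → end (x,ẋ)=(0.209607, 0.192672)
phase 2: p=0.4092, T=0.639, ωT=1.910035, cosh=3.450700, sinh=3.302625; start (x,ẋ)=(0.209607, 0.192672) → end (x,ẋ)=(-0.066655, -1.305506)

x = -0.0667, ẋ = -1.3055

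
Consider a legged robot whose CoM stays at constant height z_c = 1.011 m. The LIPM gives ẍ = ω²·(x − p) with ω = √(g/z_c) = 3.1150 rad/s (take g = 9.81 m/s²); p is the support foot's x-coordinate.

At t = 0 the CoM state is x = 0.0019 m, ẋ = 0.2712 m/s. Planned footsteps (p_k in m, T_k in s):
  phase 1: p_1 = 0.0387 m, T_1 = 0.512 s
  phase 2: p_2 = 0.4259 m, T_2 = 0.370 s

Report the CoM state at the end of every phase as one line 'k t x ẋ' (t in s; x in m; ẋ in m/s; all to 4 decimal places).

1 0.5120 0.1500 0.4249
2 0.8820 0.1399 -0.4852

phase 1: p=0.0387, T=0.512, ωT=1.594880, cosh=2.565335, sinh=2.362402; start (x,ẋ)=(0.001900, 0.271200) → end (x,ẋ)=(0.149973, 0.424912)
phase 2: p=0.4259, T=0.370, ωT=1.152550, cosh=1.741043, sinh=1.425213; start (x,ẋ)=(0.149973, 0.424912) → end (x,ẋ)=(0.139909, -0.485200)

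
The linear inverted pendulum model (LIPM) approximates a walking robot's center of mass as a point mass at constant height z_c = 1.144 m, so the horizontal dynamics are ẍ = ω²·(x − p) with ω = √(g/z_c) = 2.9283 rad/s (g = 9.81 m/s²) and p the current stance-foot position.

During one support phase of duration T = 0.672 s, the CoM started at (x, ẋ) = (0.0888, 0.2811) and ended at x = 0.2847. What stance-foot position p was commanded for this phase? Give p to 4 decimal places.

ωT = 2.9283·0.672 = 1.967818; cosh(ωT) = 3.647403, sinh(ωT) = 3.507641
x(T) = p + (x₀−p)·cosh(ωT) + (ẋ₀/ω)·sinh(ωT) ⇒ p·(1 − cosh) = x(T) − x₀·cosh − (ẋ₀/ω)·sinh
numerator   = 0.2847 − (0.0888)·3.647403 − (0.2811/2.9283)·3.507641 = -0.375903
denominator = 1 − 3.647403 = -2.647403
p = -0.375903 / -2.647403 = 0.1420

p = 0.1420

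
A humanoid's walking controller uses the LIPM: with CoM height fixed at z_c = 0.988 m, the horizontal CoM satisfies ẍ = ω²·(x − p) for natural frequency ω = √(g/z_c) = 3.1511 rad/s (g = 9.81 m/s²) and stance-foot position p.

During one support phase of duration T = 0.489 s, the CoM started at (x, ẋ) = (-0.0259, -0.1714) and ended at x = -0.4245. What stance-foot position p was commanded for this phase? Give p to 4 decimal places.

p = 0.1666

ωT = 3.1511·0.489 = 1.540888; cosh(ωT) = 2.441462, sinh(ωT) = 2.227271
x(T) = p + (x₀−p)·cosh(ωT) + (ẋ₀/ω)·sinh(ωT) ⇒ p·(1 − cosh) = x(T) − x₀·cosh − (ẋ₀/ω)·sinh
numerator   = -0.4245 − (-0.0259)·2.441462 − (-0.1714/3.1511)·2.227271 = -0.240117
denominator = 1 − 2.441462 = -1.441462
p = -0.240117 / -1.441462 = 0.1666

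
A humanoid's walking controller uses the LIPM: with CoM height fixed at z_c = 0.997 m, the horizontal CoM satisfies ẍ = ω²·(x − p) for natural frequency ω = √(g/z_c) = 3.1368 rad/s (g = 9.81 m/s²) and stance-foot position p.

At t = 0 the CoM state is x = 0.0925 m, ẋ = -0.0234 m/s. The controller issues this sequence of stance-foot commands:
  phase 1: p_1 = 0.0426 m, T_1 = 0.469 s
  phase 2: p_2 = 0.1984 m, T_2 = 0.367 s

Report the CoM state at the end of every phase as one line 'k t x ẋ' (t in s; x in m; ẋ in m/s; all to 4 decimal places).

phase 1: p=0.0426, T=0.469, ωT=1.471159, cosh=2.291969, sinh=2.062310; start (x,ẋ)=(0.092500, -0.023400) → end (x,ẋ)=(0.141585, 0.269174)
phase 2: p=0.1984, T=0.367, ωT=1.151206, cosh=1.739129, sinh=1.422874; start (x,ẋ)=(0.141585, 0.269174) → end (x,ẋ)=(0.221690, 0.214546)

1 0.4690 0.1416 0.2692
2 0.8360 0.2217 0.2145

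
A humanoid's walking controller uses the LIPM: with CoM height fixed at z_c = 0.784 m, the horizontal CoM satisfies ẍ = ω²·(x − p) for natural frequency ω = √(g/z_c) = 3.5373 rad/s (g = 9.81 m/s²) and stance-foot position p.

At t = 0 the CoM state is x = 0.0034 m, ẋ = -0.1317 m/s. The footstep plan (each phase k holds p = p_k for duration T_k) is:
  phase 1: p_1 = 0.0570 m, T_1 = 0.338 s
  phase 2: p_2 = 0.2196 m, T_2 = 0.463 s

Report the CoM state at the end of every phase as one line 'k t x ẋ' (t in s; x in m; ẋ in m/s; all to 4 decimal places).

phase 1: p=0.0570, T=0.338, ωT=1.195607, cosh=1.804043, sinh=1.501522; start (x,ẋ)=(0.003400, -0.131700) → end (x,ẋ)=(-0.095601, -0.522280)
phase 2: p=0.2196, T=0.463, ωT=1.637770, cosh=2.669049, sinh=2.474636; start (x,ẋ)=(-0.095601, -0.522280) → end (x,ẋ)=(-0.987066, -4.153113)

1 0.3380 -0.0956 -0.5223
2 0.8010 -0.9871 -4.1531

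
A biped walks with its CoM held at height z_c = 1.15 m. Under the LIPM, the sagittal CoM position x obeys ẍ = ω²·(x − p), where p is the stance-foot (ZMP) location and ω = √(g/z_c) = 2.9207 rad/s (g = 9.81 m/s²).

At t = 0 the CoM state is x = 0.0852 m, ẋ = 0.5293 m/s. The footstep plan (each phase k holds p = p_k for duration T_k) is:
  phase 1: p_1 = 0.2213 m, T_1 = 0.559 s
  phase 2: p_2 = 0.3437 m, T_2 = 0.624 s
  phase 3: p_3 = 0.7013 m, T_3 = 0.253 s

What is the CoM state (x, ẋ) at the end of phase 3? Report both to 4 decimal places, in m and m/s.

x = 0.9374, ẋ = 1.2299

phase 1: p=0.2213, T=0.559, ωT=1.632671, cosh=2.656467, sinh=2.461060; start (x,ẋ)=(0.085200, 0.529300) → end (x,ẋ)=(0.305757, 0.427779)
phase 2: p=0.3437, T=0.624, ωT=1.822517, cosh=3.174515, sinh=3.012896; start (x,ẋ)=(0.305757, 0.427779) → end (x,ẋ)=(0.664532, 1.024102)
phase 3: p=0.7013, T=0.253, ωT=0.738937, cosh=1.285665, sinh=0.808044; start (x,ẋ)=(0.664532, 1.024102) → end (x,ẋ)=(0.937358, 1.229878)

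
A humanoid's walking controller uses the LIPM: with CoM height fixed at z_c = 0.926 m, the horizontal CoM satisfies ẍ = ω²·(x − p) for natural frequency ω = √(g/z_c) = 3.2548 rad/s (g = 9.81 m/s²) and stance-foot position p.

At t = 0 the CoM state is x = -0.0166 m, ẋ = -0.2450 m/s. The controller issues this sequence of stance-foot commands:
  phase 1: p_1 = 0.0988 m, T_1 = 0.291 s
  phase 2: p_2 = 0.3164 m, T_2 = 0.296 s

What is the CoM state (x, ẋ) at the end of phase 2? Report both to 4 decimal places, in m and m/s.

phase 1: p=0.0988, T=0.291, ωT=0.947147, cosh=1.483094, sinh=1.095248; start (x,ẋ)=(-0.016600, -0.245000) → end (x,ẋ)=(-0.154792, -0.774738)
phase 2: p=0.3164, T=0.296, ωT=0.963421, cosh=1.501116, sinh=1.119530; start (x,ẋ)=(-0.154792, -0.774738) → end (x,ẋ)=(-0.657395, -2.879923)

x = -0.6574, ẋ = -2.8799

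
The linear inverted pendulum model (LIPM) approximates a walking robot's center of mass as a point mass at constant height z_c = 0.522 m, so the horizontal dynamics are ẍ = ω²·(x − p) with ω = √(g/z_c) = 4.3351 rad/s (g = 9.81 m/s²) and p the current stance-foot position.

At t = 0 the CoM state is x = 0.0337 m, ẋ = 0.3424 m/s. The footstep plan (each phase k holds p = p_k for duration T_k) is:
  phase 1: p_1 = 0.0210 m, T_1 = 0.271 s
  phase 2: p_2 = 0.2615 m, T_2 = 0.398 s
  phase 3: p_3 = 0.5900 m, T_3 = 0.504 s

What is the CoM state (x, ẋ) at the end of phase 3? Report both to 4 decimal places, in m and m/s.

phase 1: p=0.0210, T=0.271, ωT=1.174812, cosh=1.773206, sinh=1.464329; start (x,ẋ)=(0.033700, 0.342400) → end (x,ẋ)=(0.159177, 0.687765)
phase 2: p=0.2615, T=0.398, ωT=1.725370, cosh=2.896352, sinh=2.718245; start (x,ẋ)=(0.159177, 0.687765) → end (x,ẋ)=(0.396387, 0.786251)
phase 3: p=0.5900, T=0.504, ωT=2.184890, cosh=4.501082, sinh=4.388592; start (x,ẋ)=(0.396387, 0.786251) → end (x,ẋ)=(0.514487, -0.144495)

x = 0.5145, ẋ = -0.1445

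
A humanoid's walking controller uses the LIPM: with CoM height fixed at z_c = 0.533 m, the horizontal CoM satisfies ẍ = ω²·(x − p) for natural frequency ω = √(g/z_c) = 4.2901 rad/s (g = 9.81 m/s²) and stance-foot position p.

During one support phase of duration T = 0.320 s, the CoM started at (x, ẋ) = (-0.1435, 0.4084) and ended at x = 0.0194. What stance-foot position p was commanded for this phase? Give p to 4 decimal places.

p = -0.1318

ωT = 4.2901·0.320 = 1.372832; cosh(ωT) = 2.099950, sinh(ωT) = 1.846562
x(T) = p + (x₀−p)·cosh(ωT) + (ẋ₀/ω)·sinh(ωT) ⇒ p·(1 − cosh) = x(T) − x₀·cosh − (ẋ₀/ω)·sinh
numerator   = 0.0194 − (-0.1435)·2.099950 − (0.4084/4.2901)·1.846562 = 0.144958
denominator = 1 − 2.099950 = -1.099950
p = 0.144958 / -1.099950 = -0.1318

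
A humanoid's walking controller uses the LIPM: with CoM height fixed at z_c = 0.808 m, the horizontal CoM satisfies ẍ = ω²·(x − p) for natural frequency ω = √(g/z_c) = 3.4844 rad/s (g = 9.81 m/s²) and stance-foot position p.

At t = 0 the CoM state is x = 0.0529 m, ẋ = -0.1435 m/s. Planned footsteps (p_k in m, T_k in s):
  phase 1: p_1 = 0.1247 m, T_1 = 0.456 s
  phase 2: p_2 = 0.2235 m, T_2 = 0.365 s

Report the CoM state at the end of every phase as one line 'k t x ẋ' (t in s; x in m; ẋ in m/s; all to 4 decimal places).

1 0.4560 -0.1551 -0.9533
2 0.8210 -0.9546 -4.0022

phase 1: p=0.1247, T=0.456, ωT=1.588886, cosh=2.551222, sinh=2.347069; start (x,ẋ)=(0.052900, -0.143500) → end (x,ẋ)=(-0.155138, -0.953290)
phase 2: p=0.2235, T=0.365, ωT=1.271806, cosh=1.923807, sinh=1.643482; start (x,ẋ)=(-0.155138, -0.953290) → end (x,ẋ)=(-0.954564, -4.002237)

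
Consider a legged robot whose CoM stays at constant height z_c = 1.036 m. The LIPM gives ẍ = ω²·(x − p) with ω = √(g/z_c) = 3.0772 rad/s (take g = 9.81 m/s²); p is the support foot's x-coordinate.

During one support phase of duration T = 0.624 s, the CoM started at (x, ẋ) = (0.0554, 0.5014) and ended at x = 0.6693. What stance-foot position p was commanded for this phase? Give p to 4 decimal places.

ωT = 3.0772·0.624 = 1.920173; cosh(ωT) = 3.484359, sinh(ωT) = 3.337778
x(T) = p + (x₀−p)·cosh(ωT) + (ẋ₀/ω)·sinh(ωT) ⇒ p·(1 − cosh) = x(T) − x₀·cosh − (ẋ₀/ω)·sinh
numerator   = 0.6693 − (0.0554)·3.484359 − (0.5014/3.0772)·3.337778 = -0.067592
denominator = 1 − 3.484359 = -2.484359
p = -0.067592 / -2.484359 = 0.0272

p = 0.0272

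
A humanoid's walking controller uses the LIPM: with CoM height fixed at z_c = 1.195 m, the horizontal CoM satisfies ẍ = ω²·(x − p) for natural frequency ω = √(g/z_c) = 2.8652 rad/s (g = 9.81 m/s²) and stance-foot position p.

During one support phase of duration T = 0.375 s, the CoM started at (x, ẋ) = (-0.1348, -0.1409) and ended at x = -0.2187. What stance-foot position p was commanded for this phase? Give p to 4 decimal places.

p = -0.1028

ωT = 2.8652·0.375 = 1.074450; cosh(ωT) = 1.634934, sinh(ωT) = 1.293448
x(T) = p + (x₀−p)·cosh(ωT) + (ẋ₀/ω)·sinh(ωT) ⇒ p·(1 − cosh) = x(T) − x₀·cosh − (ẋ₀/ω)·sinh
numerator   = -0.2187 − (-0.1348)·1.634934 − (-0.1409/2.8652)·1.293448 = 0.065296
denominator = 1 − 1.634934 = -0.634934
p = 0.065296 / -0.634934 = -0.1028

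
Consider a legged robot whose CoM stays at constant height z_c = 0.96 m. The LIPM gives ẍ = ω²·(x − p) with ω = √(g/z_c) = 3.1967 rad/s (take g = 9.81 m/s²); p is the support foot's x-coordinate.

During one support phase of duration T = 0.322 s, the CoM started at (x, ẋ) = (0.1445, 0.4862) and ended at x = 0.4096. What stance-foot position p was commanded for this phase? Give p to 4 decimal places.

p = 0.0072

ωT = 3.1967·0.322 = 1.029337; cosh(ωT) = 1.578227, sinh(ωT) = 1.220983
x(T) = p + (x₀−p)·cosh(ωT) + (ẋ₀/ω)·sinh(ωT) ⇒ p·(1 − cosh) = x(T) − x₀·cosh − (ẋ₀/ω)·sinh
numerator   = 0.4096 − (0.1445)·1.578227 − (0.4862/3.1967)·1.220983 = -0.004158
denominator = 1 − 1.578227 = -0.578227
p = -0.004158 / -0.578227 = 0.0072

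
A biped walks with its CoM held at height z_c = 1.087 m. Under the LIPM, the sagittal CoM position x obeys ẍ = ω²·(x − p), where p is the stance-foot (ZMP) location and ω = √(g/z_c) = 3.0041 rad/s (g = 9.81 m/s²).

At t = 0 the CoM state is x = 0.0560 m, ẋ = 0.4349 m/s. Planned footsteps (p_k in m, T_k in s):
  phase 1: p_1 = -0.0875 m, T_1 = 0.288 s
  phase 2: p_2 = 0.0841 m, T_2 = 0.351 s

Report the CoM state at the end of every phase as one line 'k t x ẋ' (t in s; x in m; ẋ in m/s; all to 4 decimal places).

phase 1: p=-0.0875, T=0.288, ωT=0.865181, cosh=1.398205, sinh=0.977230; start (x,ẋ)=(0.056000, 0.434900) → end (x,ẋ)=(0.254615, 1.029352)
phase 2: p=0.0841, T=0.351, ωT=1.054439, cosh=1.609376, sinh=1.260988; start (x,ẋ)=(0.254615, 1.029352) → end (x,ẋ)=(0.790599, 2.302548)

1 0.2880 0.2546 1.0294
2 0.6390 0.7906 2.3025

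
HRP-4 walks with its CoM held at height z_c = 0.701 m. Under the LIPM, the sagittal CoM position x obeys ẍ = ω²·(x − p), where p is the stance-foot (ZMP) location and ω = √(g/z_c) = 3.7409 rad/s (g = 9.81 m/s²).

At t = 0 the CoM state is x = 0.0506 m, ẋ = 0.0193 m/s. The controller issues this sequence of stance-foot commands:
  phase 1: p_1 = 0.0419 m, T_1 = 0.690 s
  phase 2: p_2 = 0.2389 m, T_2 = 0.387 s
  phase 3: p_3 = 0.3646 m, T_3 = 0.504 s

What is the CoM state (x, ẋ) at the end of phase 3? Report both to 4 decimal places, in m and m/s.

phase 1: p=0.0419, T=0.690, ωT=2.581221, cosh=6.644472, sinh=6.568790; start (x,ẋ)=(0.050600, 0.019300) → end (x,ẋ)=(0.133597, 0.342025)
phase 2: p=0.2389, T=0.387, ωT=1.447728, cosh=2.244272, sinh=2.009169; start (x,ẋ)=(0.133597, 0.342025) → end (x,ẋ)=(0.186266, -0.023874)
phase 3: p=0.3646, T=0.504, ωT=1.885414, cosh=3.370423, sinh=3.218656; start (x,ẋ)=(0.186266, -0.023874) → end (x,ẋ)=(-0.257003, -2.227731)

x = -0.2570, ẋ = -2.2277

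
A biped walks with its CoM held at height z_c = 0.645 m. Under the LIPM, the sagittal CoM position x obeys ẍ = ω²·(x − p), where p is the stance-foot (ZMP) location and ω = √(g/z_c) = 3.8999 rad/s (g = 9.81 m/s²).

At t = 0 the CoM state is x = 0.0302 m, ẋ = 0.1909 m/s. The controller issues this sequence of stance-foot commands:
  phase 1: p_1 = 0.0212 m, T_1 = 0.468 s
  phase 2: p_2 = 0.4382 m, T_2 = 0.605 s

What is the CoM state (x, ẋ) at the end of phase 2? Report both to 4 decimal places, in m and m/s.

phase 1: p=0.0212, T=0.468, ωT=1.825153, cosh=3.182469, sinh=3.021276; start (x,ẋ)=(0.030200, 0.190900) → end (x,ẋ)=(0.197734, 0.713577)
phase 2: p=0.4382, T=0.605, ωT=2.359440, cosh=5.339745, sinh=5.245272; start (x,ẋ)=(0.197734, 0.713577) → end (x,ẋ)=(0.113915, -1.108667)

x = 0.1139, ẋ = -1.1087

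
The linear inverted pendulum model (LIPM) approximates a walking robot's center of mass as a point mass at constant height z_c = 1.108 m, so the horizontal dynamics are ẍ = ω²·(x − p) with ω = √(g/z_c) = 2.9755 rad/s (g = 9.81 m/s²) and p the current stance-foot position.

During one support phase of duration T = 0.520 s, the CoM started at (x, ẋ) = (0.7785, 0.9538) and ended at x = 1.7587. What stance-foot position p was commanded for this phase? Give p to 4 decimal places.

ωT = 2.9755·0.520 = 1.547260; cosh(ωT) = 2.455704, sinh(ωT) = 2.242874
x(T) = p + (x₀−p)·cosh(ωT) + (ẋ₀/ω)·sinh(ωT) ⇒ p·(1 − cosh) = x(T) − x₀·cosh − (ẋ₀/ω)·sinh
numerator   = 1.7587 − (0.7785)·2.455704 − (0.9538/2.9755)·2.242874 = -0.872022
denominator = 1 − 2.455704 = -1.455704
p = -0.872022 / -1.455704 = 0.5990

p = 0.5990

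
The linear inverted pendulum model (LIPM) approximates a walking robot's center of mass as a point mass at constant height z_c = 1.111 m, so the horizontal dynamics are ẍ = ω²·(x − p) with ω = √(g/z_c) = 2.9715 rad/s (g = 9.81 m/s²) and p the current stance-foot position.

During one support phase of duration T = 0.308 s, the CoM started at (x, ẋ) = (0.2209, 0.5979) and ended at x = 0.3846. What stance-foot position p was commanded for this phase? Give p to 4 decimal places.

ωT = 2.9715·0.308 = 0.915222; cosh(ωT) = 1.448879, sinh(ωT) = 1.048451
x(T) = p + (x₀−p)·cosh(ωT) + (ẋ₀/ω)·sinh(ωT) ⇒ p·(1 − cosh) = x(T) − x₀·cosh − (ẋ₀/ω)·sinh
numerator   = 0.3846 − (0.2209)·1.448879 − (0.5979/2.9715)·1.048451 = -0.146418
denominator = 1 − 1.448879 = -0.448879
p = -0.146418 / -0.448879 = 0.3262

p = 0.3262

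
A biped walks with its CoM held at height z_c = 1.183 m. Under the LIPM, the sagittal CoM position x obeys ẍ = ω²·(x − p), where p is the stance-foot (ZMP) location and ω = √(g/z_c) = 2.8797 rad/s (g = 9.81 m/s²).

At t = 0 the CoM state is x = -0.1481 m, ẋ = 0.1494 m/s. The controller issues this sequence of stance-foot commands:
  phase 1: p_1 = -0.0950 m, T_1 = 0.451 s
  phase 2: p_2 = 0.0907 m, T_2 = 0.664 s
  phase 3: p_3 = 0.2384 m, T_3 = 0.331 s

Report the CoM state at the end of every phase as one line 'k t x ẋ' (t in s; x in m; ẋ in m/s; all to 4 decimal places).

phase 1: p=-0.0950, T=0.451, ωT=1.298745, cosh=1.968784, sinh=1.695910; start (x,ẋ)=(-0.148100, 0.149400) → end (x,ẋ)=(-0.111558, 0.034811)
phase 2: p=0.0907, T=0.664, ωT=1.912121, cosh=3.457596, sinh=3.309830; start (x,ẋ)=(-0.111558, 0.034811) → end (x,ẋ)=(-0.568615, -1.807421)
phase 3: p=0.2384, T=0.331, ωT=0.953181, cosh=1.489730, sinh=1.104217; start (x,ẋ)=(-0.568615, -1.807421) → end (x,ẋ)=(-1.656888, -5.258729)

1 0.4510 -0.1116 0.0348
2 1.1150 -0.5686 -1.8074
3 1.4460 -1.6569 -5.2587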